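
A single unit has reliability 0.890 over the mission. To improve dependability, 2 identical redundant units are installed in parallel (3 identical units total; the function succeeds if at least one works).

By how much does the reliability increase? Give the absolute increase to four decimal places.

0.1087

R_before = 0.890
R_after = 1 − (1 − 0.890)^3 = 0.9987
ΔR = 0.9987 − 0.890 = 0.1087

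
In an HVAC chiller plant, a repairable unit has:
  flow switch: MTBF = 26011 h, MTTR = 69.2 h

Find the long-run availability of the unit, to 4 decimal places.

0.9973

A(flow switch) = MTBF/(MTBF+MTTR) = 26011/(26011+69.2) = 0.9973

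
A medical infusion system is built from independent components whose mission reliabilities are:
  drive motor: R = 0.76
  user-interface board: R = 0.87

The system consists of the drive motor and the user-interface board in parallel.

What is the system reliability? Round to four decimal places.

Parallel (drive motor and user-interface board): 1 − (1 − 0.760000)(1 − 0.870000) = 0.9688

0.9688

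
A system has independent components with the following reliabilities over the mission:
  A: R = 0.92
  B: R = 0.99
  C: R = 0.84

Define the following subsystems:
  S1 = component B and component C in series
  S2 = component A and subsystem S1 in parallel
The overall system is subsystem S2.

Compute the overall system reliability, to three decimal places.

Series (B and C): 0.99000 × 0.84000 = 0.83160
Parallel (A and [0.83160]): 1 − (1 − 0.92000)(1 − 0.83160) = 0.987

0.987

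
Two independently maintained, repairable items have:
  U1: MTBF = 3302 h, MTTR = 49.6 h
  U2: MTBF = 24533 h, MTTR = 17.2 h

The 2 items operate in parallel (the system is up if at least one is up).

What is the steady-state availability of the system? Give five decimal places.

0.99999

A(U1) = MTBF/(MTBF+MTTR) = 3302/(3302+49.6) = 0.985201
A(U2) = MTBF/(MTBF+MTTR) = 24533/(24533+17.2) = 0.999299
Parallel availability: 1 − (1 − 0.985201)(1 − 0.999299) = 0.99999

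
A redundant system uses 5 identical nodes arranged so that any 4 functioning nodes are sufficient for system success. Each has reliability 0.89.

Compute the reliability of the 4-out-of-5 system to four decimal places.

R = Σ_{i=4}^{5} C(5,i) p^i (1−p)^{5−i} with p = 0.89
C(5,4)·0.89^4·0.11^1 = 0.345082
C(5,5)·0.89^5·0.11^0 = 0.558406
Sum = 0.9035

0.9035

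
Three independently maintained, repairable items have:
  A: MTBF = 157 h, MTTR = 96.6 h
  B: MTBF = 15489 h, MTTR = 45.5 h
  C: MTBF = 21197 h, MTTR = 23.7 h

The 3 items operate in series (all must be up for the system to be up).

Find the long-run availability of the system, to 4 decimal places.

0.6166

A(A) = MTBF/(MTBF+MTTR) = 157/(157+96.6) = 0.619085
A(B) = MTBF/(MTBF+MTTR) = 15489/(15489+45.5) = 0.997071
A(C) = MTBF/(MTBF+MTTR) = 21197/(21197+23.7) = 0.998883
Series availability: 0.619085 × 0.997071 × 0.998883 = 0.6166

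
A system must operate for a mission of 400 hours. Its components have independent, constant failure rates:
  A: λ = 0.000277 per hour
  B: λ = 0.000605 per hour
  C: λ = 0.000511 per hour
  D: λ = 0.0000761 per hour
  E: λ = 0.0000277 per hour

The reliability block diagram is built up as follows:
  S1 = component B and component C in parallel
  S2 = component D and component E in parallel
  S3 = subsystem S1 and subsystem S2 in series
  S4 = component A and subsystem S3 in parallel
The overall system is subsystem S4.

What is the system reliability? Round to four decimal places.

R(A) = exp(−0.000277 × 400) = 0.895118
R(B) = exp(−0.000605 × 400) = 0.785056
R(C) = exp(−0.000511 × 400) = 0.815136
R(D) = exp(−0.0000761 × 400) = 0.970019
R(E) = exp(−0.0000277 × 400) = 0.988981
Parallel (B and C): 1 − (1 − 0.785056)(1 − 0.815136) = 0.960265
Parallel (D and E): 1 − (1 − 0.970019)(1 − 0.988981) = 0.999670
Series ([0.960265] and [0.999670]): 0.960265 × 0.999670 = 0.959948
Parallel (A and [0.959948]): 1 − (1 − 0.895118)(1 − 0.959948) = 0.9958

0.9958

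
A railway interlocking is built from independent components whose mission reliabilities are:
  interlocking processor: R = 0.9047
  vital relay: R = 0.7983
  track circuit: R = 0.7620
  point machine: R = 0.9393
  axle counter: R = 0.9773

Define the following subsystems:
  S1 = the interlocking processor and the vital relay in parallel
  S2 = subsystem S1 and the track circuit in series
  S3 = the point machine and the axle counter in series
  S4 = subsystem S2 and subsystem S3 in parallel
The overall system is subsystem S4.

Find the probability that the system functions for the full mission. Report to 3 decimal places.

0.979

Parallel (interlocking processor and vital relay): 1 − (1 − 0.90470)(1 − 0.79830) = 0.98078
Series ([0.98078] and track circuit): 0.98078 × 0.76200 = 0.74735
Series (point machine and axle counter): 0.93930 × 0.97730 = 0.91798
Parallel ([0.74735] and [0.91798]): 1 − (1 − 0.74735)(1 − 0.91798) = 0.979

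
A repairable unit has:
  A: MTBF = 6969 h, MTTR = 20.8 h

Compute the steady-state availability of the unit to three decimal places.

A(A) = MTBF/(MTBF+MTTR) = 6969/(6969+20.8) = 0.997

0.997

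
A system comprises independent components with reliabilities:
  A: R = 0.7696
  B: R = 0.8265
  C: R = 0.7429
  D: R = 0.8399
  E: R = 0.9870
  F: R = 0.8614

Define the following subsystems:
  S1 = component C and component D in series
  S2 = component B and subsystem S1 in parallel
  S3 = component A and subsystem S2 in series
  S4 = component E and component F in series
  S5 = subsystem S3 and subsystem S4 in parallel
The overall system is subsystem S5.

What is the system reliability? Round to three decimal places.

Series (C and D): 0.74290 × 0.83990 = 0.62396
Parallel (B and [0.62396]): 1 − (1 − 0.82650)(1 − 0.62396) = 0.93476
Series (A and [0.93476]): 0.76960 × 0.93476 = 0.71939
Series (E and F): 0.98700 × 0.86140 = 0.85020
Parallel ([0.71939] and [0.85020]): 1 − (1 − 0.71939)(1 − 0.85020) = 0.958

0.958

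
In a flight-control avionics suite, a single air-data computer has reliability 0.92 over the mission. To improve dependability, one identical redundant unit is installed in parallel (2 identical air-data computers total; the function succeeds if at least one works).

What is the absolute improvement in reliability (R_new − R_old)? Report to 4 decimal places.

R_before = 0.92
R_after = 1 − (1 − 0.92)^2 = 0.9936
ΔR = 0.9936 − 0.92 = 0.0736

0.0736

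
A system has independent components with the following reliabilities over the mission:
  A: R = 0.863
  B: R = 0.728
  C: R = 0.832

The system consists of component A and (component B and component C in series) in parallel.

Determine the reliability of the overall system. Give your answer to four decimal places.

Series (B and C): 0.728000 × 0.832000 = 0.605696
Parallel (A and [0.605696]): 1 − (1 − 0.863000)(1 − 0.605696) = 0.9460

0.9460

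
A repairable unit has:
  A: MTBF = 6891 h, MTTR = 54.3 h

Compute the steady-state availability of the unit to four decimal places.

0.9922

A(A) = MTBF/(MTBF+MTTR) = 6891/(6891+54.3) = 0.9922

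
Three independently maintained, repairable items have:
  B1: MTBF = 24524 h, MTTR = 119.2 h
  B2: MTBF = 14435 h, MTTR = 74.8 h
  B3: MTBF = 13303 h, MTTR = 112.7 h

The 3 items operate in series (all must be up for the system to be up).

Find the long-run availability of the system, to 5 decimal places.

0.98172

A(B1) = MTBF/(MTBF+MTTR) = 24524/(24524+119.2) = 0.995163
A(B2) = MTBF/(MTBF+MTTR) = 14435/(14435+74.8) = 0.994845
A(B3) = MTBF/(MTBF+MTTR) = 13303/(13303+112.7) = 0.991599
Series availability: 0.995163 × 0.994845 × 0.991599 = 0.98172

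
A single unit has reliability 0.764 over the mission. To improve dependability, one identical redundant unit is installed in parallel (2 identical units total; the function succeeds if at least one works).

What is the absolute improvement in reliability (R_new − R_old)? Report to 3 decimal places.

R_before = 0.764
R_after = 1 − (1 − 0.764)^2 = 0.944
ΔR = 0.944 − 0.764 = 0.180

0.180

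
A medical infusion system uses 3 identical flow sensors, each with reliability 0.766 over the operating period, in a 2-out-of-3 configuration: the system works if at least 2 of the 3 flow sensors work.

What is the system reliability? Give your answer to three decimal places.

R = Σ_{i=2}^{3} C(3,i) p^i (1−p)^{3−i} with p = 0.766
C(3,2)·0.766^2·0.234^1 = 0.41190
C(3,3)·0.766^3·0.234^0 = 0.44946
Sum = 0.861

0.861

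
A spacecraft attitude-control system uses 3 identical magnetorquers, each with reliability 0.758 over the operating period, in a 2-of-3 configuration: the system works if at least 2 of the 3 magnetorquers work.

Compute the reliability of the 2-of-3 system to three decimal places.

0.853

R = Σ_{i=2}^{3} C(3,i) p^i (1−p)^{3−i} with p = 0.758
C(3,2)·0.758^2·0.242^1 = 0.41713
C(3,3)·0.758^3·0.242^0 = 0.43552
Sum = 0.853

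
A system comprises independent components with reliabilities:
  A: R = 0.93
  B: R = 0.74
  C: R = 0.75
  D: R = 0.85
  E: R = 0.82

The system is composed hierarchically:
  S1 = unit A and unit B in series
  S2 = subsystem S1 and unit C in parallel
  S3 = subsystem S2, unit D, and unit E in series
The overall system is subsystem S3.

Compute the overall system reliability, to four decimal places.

0.6427

Series (A and B): 0.930000 × 0.740000 = 0.688200
Parallel ([0.688200] and C): 1 − (1 − 0.688200)(1 − 0.750000) = 0.922050
Series ([0.922050], D, and E): 0.922050 × 0.850000 × 0.820000 = 0.6427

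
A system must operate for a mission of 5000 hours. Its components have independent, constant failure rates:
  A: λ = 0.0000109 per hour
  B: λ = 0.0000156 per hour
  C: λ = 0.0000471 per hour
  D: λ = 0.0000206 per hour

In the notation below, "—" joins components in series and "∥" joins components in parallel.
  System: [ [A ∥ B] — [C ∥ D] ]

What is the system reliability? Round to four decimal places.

0.9756

R(A) = exp(−0.0000109 × 5000) = 0.946959
R(B) = exp(−0.0000156 × 5000) = 0.924964
R(C) = exp(−0.0000471 × 5000) = 0.790176
R(D) = exp(−0.0000206 × 5000) = 0.902127
Parallel (A and B): 1 − (1 − 0.946959)(1 − 0.924964) = 0.996020
Parallel (C and D): 1 − (1 − 0.790176)(1 − 0.902127) = 0.979464
Series ([0.996020] and [0.979464]): 0.996020 × 0.979464 = 0.9756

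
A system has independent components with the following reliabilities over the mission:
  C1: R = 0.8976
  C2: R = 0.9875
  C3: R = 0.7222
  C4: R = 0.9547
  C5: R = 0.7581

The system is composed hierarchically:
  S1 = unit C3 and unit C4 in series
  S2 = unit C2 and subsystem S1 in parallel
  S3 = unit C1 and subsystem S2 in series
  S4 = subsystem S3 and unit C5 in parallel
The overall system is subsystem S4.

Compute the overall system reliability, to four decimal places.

Series (C3 and C4): 0.722200 × 0.954700 = 0.689484
Parallel (C2 and [0.689484]): 1 − (1 − 0.987500)(1 − 0.689484) = 0.996119
Series (C1 and [0.996119]): 0.897600 × 0.996119 = 0.894116
Parallel ([0.894116] and C5): 1 − (1 − 0.894116)(1 − 0.758100) = 0.9744

0.9744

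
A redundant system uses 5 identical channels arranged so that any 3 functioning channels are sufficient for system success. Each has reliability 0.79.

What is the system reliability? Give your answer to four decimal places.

0.9341

R = Σ_{i=3}^{5} C(5,i) p^i (1−p)^{5−i} with p = 0.79
C(5,3)·0.79^3·0.21^2 = 0.217430
C(5,4)·0.79^4·0.21^1 = 0.408976
C(5,5)·0.79^5·0.21^0 = 0.307706
Sum = 0.9341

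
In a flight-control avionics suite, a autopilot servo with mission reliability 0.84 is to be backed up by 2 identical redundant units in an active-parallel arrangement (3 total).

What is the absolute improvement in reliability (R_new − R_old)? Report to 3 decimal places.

R_before = 0.84
R_after = 1 − (1 − 0.84)^3 = 0.996
ΔR = 0.996 − 0.84 = 0.156

0.156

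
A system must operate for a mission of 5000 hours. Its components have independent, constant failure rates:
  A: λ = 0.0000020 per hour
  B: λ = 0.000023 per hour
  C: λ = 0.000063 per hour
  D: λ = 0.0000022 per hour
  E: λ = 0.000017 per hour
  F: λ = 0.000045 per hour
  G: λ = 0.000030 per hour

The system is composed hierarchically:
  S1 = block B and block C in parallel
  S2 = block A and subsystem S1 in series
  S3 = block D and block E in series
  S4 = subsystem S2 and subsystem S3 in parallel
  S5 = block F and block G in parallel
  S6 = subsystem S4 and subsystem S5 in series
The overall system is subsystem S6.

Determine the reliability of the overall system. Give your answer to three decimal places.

0.968

R(A) = exp(−0.0000020 × 5000) = 0.99005
R(B) = exp(−0.000023 × 5000) = 0.89137
R(C) = exp(−0.000063 × 5000) = 0.72979
R(D) = exp(−0.0000022 × 5000) = 0.98906
R(E) = exp(−0.000017 × 5000) = 0.91851
R(F) = exp(−0.000045 × 5000) = 0.79852
R(G) = exp(−0.000030 × 5000) = 0.86071
Parallel (B and C): 1 − (1 − 0.89137)(1 − 0.72979) = 0.97065
Series (A and [0.97065]): 0.99005 × 0.97065 = 0.96099
Series (D and E): 0.98906 × 0.91851 = 0.90846
Parallel ([0.96099] and [0.90846]): 1 − (1 − 0.96099)(1 − 0.90846) = 0.99643
Parallel (F and G): 1 − (1 − 0.79852)(1 − 0.86071) = 0.97194
Series ([0.99643] and [0.97194]): 0.99643 × 0.97194 = 0.968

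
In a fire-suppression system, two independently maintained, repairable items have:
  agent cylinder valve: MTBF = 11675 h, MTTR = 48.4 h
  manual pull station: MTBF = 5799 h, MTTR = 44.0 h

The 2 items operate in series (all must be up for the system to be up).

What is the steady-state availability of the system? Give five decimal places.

A(agent cylinder valve) = MTBF/(MTBF+MTTR) = 11675/(11675+48.4) = 0.995872
A(manual pull station) = MTBF/(MTBF+MTTR) = 5799/(5799+44.0) = 0.992470
Series availability: 0.995872 × 0.992470 = 0.98837

0.98837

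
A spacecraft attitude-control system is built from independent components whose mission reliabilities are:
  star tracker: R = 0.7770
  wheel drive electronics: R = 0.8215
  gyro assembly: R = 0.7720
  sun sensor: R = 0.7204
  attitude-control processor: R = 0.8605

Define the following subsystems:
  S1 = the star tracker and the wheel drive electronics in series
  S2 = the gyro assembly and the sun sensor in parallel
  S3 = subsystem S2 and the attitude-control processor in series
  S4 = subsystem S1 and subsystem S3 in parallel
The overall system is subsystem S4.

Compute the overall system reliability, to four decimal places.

0.9297

Series (star tracker and wheel drive electronics): 0.777000 × 0.821500 = 0.638306
Parallel (gyro assembly and sun sensor): 1 − (1 − 0.772000)(1 − 0.720400) = 0.936251
Series ([0.936251] and attitude-control processor): 0.936251 × 0.860500 = 0.805644
Parallel ([0.638306] and [0.805644]): 1 − (1 − 0.638306)(1 − 0.805644) = 0.9297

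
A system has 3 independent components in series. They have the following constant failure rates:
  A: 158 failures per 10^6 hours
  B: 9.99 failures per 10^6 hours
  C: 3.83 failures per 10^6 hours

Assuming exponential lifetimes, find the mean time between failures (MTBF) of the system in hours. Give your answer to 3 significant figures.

5820

Series of exponential components: λ_sys = Σ λ_i
λ_sys = 0.000158 + 0.00000999 + 0.00000383 = 1.7182e-04 /h
MTBF = 1 / λ_sys = 5820 h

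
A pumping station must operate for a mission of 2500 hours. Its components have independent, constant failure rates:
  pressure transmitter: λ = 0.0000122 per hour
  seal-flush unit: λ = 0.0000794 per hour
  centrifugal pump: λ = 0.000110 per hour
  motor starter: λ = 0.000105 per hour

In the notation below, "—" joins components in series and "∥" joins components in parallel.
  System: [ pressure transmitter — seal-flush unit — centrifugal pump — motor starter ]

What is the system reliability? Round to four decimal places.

R(pressure transmitter) = exp(−0.0000122 × 2500) = 0.969960
R(seal-flush unit) = exp(−0.0000794 × 2500) = 0.819960
R(centrifugal pump) = exp(−0.000110 × 2500) = 0.759572
R(motor starter) = exp(−0.000105 × 2500) = 0.769126
Series (pressure transmitter, seal-flush unit, centrifugal pump, and motor starter): 0.969960 × 0.819960 × 0.759572 × 0.769126 = 0.4646

0.4646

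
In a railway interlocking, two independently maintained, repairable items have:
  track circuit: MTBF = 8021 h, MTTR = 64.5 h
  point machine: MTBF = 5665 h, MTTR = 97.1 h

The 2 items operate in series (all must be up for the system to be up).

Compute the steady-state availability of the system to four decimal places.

A(track circuit) = MTBF/(MTBF+MTTR) = 8021/(8021+64.5) = 0.992023
A(point machine) = MTBF/(MTBF+MTTR) = 5665/(5665+97.1) = 0.983149
Series availability: 0.992023 × 0.983149 = 0.9753

0.9753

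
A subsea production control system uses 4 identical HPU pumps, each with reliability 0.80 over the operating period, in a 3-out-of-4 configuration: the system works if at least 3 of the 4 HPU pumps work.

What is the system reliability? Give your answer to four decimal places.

R = Σ_{i=3}^{4} C(4,i) p^i (1−p)^{4−i} with p = 0.80
C(4,3)·0.80^3·0.20^1 = 0.409600
C(4,4)·0.80^4·0.20^0 = 0.409600
Sum = 0.8192

0.8192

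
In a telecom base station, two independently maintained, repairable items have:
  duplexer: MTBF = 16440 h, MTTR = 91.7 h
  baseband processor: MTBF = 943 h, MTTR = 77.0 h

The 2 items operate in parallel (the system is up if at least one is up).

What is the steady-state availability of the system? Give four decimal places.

0.9996

A(duplexer) = MTBF/(MTBF+MTTR) = 16440/(16440+91.7) = 0.994453
A(baseband processor) = MTBF/(MTBF+MTTR) = 943/(943+77.0) = 0.924510
Parallel availability: 1 − (1 − 0.994453)(1 − 0.924510) = 0.9996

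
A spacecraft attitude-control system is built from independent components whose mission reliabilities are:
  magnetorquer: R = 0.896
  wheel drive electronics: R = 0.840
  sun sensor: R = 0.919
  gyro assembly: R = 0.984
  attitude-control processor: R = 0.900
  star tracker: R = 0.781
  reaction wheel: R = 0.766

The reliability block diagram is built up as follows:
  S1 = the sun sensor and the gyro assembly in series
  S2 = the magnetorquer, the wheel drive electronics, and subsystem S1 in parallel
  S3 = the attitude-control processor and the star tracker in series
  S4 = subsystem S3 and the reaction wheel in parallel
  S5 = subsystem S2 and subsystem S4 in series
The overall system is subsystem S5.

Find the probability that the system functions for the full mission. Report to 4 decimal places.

0.9290

Series (sun sensor and gyro assembly): 0.919000 × 0.984000 = 0.904296
Parallel (magnetorquer, wheel drive electronics, and [0.904296]): 1 − (1 − 0.896000)(1 − 0.840000)(1 − 0.904296) = 0.998407
Series (attitude-control processor and star tracker): 0.900000 × 0.781000 = 0.702900
Parallel ([0.702900] and reaction wheel): 1 − (1 − 0.702900)(1 − 0.766000) = 0.930479
Series ([0.998407] and [0.930479]): 0.998407 × 0.930479 = 0.9290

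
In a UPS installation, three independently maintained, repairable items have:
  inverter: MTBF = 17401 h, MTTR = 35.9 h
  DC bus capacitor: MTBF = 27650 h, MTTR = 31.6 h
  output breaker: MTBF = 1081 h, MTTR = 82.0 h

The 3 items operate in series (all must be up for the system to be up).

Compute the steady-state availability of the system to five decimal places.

0.92652

A(inverter) = MTBF/(MTBF+MTTR) = 17401/(17401+35.9) = 0.997941
A(DC bus capacitor) = MTBF/(MTBF+MTTR) = 27650/(27650+31.6) = 0.998858
A(output breaker) = MTBF/(MTBF+MTTR) = 1081/(1081+82.0) = 0.929493
Series availability: 0.997941 × 0.998858 × 0.929493 = 0.92652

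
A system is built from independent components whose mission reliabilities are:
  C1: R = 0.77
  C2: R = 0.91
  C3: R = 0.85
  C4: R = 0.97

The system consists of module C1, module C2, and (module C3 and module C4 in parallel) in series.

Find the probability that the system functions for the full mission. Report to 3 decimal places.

Parallel (C3 and C4): 1 − (1 − 0.85000)(1 − 0.97000) = 0.99550
Series (C1, C2, and [0.99550]): 0.77000 × 0.91000 × 0.99550 = 0.698

0.698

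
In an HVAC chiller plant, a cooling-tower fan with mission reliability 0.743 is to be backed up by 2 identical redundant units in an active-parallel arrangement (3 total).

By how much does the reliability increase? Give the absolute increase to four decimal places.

R_before = 0.743
R_after = 1 − (1 − 0.743)^3 = 0.9830
ΔR = 0.9830 − 0.743 = 0.2400

0.2400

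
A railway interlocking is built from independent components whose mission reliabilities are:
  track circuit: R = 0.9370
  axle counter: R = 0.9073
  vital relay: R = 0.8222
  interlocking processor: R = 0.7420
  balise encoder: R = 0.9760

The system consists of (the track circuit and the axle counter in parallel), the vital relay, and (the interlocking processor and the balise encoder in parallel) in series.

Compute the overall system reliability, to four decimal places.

Parallel (track circuit and axle counter): 1 − (1 − 0.937000)(1 − 0.907300) = 0.994160
Parallel (interlocking processor and balise encoder): 1 − (1 − 0.742000)(1 − 0.976000) = 0.993808
Series ([0.994160], vital relay, and [0.993808]): 0.994160 × 0.822200 × 0.993808 = 0.8123

0.8123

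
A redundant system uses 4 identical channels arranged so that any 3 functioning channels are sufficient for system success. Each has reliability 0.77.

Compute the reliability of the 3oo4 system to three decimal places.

R = Σ_{i=3}^{4} C(4,i) p^i (1−p)^{4−i} with p = 0.77
C(4,3)·0.77^3·0.23^1 = 0.42001
C(4,4)·0.77^4·0.23^0 = 0.35153
Sum = 0.772

0.772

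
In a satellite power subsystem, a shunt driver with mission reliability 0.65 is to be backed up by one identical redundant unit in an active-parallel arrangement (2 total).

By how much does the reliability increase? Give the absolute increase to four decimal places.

R_before = 0.65
R_after = 1 − (1 − 0.65)^2 = 0.8775
ΔR = 0.8775 − 0.65 = 0.2275

0.2275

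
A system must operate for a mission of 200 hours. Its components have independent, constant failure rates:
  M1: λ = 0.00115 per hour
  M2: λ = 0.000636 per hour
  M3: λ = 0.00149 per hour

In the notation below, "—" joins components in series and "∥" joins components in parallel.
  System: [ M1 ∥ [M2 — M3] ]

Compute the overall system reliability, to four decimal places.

R(M1) = exp(−0.00115 × 200) = 0.794534
R(M2) = exp(−0.000636 × 200) = 0.880558
R(M3) = exp(−0.00149 × 200) = 0.742301
Series (M2 and M3): 0.880558 × 0.742301 = 0.653639
Parallel (M1 and [0.653639]): 1 − (1 − 0.794534)(1 − 0.653639) = 0.9288

0.9288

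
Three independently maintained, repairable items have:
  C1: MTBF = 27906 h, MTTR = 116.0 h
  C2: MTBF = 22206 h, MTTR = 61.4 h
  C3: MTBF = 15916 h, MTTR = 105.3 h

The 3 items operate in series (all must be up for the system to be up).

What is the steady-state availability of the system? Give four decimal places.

A(C1) = MTBF/(MTBF+MTTR) = 27906/(27906+116.0) = 0.995860
A(C2) = MTBF/(MTBF+MTTR) = 22206/(22206+61.4) = 0.997243
A(C3) = MTBF/(MTBF+MTTR) = 15916/(15916+105.3) = 0.993427
Series availability: 0.995860 × 0.997243 × 0.993427 = 0.9866

0.9866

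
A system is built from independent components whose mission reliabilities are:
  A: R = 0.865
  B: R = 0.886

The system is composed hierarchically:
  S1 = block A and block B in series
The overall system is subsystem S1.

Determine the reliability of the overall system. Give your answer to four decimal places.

0.7664

Series (A and B): 0.865000 × 0.886000 = 0.7664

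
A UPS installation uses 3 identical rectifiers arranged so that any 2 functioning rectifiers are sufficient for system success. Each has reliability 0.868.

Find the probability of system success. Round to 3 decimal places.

0.952

R = Σ_{i=2}^{3} C(3,i) p^i (1−p)^{3−i} with p = 0.868
C(3,2)·0.868^2·0.132^1 = 0.29836
C(3,3)·0.868^3·0.132^0 = 0.65397
Sum = 0.952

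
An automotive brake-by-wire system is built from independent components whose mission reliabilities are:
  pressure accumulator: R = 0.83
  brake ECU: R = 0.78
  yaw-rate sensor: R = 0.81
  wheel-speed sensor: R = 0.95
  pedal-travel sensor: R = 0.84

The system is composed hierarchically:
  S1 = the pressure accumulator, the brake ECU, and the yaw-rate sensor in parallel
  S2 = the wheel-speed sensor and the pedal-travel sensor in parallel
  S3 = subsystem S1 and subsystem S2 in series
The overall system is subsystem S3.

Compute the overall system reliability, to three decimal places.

Parallel (pressure accumulator, brake ECU, and yaw-rate sensor): 1 − (1 − 0.83000)(1 − 0.78000)(1 − 0.81000) = 0.99289
Parallel (wheel-speed sensor and pedal-travel sensor): 1 − (1 − 0.95000)(1 − 0.84000) = 0.99200
Series ([0.99289] and [0.99200]): 0.99289 × 0.99200 = 0.985

0.985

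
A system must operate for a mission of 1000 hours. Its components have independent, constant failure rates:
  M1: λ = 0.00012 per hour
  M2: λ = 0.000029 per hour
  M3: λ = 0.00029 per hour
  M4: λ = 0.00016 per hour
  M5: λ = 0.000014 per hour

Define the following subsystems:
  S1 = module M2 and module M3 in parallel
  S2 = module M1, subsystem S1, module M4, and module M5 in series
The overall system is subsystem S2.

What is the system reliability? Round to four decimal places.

0.7399

R(M1) = exp(−0.00012 × 1000) = 0.886920
R(M2) = exp(−0.000029 × 1000) = 0.971416
R(M3) = exp(−0.00029 × 1000) = 0.748264
R(M4) = exp(−0.00016 × 1000) = 0.852144
R(M5) = exp(−0.000014 × 1000) = 0.986098
Parallel (M2 and M3): 1 − (1 − 0.971416)(1 − 0.748264) = 0.992804
Series (M1, [0.992804], M4, and M5): 0.886920 × 0.992804 × 0.852144 × 0.986098 = 0.7399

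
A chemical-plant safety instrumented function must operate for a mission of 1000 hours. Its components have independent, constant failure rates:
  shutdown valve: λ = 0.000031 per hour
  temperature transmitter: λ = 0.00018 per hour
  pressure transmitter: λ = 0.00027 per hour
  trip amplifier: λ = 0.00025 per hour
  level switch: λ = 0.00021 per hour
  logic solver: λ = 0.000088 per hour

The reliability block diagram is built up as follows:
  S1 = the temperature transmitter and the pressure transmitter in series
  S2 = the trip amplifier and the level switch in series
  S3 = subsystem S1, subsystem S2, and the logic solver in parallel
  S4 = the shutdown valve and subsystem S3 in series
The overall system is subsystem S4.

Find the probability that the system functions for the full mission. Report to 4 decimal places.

0.9586

R(shutdown valve) = exp(−0.000031 × 1000) = 0.969476
R(temperature transmitter) = exp(−0.00018 × 1000) = 0.835270
R(pressure transmitter) = exp(−0.00027 × 1000) = 0.763379
R(trip amplifier) = exp(−0.00025 × 1000) = 0.778801
R(level switch) = exp(−0.00021 × 1000) = 0.810584
R(logic solver) = exp(−0.000088 × 1000) = 0.915761
Series (temperature transmitter and pressure transmitter): 0.835270 × 0.763379 = 0.637628
Series (trip amplifier and level switch): 0.778801 × 0.810584 = 0.631284
Parallel ([0.637628], [0.631284], and logic solver): 1 − (1 − 0.637628)(1 − 0.631284)(1 − 0.915761) = 0.988745
Series (shutdown valve and [0.988745]): 0.969476 × 0.988745 = 0.9586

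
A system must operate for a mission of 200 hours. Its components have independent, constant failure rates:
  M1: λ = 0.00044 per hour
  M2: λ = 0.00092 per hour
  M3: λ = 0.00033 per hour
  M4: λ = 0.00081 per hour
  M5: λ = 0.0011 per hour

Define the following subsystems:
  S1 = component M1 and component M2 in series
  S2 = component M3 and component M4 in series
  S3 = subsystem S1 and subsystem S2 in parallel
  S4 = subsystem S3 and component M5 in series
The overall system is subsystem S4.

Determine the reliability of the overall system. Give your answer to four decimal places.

0.7636

R(M1) = exp(−0.00044 × 200) = 0.915761
R(M2) = exp(−0.00092 × 200) = 0.831936
R(M3) = exp(−0.00033 × 200) = 0.936131
R(M4) = exp(−0.00081 × 200) = 0.850441
R(M5) = exp(−0.0011 × 200) = 0.802519
Series (M1 and M2): 0.915761 × 0.831936 = 0.761855
Series (M3 and M4): 0.936131 × 0.850441 = 0.796124
Parallel ([0.761855] and [0.796124]): 1 − (1 − 0.761855)(1 − 0.796124) = 0.951448
Series ([0.951448] and M5): 0.951448 × 0.802519 = 0.7636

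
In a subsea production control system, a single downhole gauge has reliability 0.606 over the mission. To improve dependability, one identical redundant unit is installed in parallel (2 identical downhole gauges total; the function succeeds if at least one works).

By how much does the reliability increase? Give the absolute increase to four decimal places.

0.2388

R_before = 0.606
R_after = 1 − (1 − 0.606)^2 = 0.8448
ΔR = 0.8448 − 0.606 = 0.2388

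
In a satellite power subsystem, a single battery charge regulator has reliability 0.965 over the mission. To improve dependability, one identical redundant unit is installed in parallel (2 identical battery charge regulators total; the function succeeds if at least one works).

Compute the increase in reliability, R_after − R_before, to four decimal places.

0.0338

R_before = 0.965
R_after = 1 − (1 − 0.965)^2 = 0.9988
ΔR = 0.9988 − 0.965 = 0.0338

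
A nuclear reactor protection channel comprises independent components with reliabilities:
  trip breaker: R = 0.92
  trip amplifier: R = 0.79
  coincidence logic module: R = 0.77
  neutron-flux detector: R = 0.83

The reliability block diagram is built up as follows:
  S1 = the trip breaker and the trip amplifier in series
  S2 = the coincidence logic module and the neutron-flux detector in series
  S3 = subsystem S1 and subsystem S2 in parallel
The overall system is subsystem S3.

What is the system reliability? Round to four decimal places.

0.9014

Series (trip breaker and trip amplifier): 0.920000 × 0.790000 = 0.726800
Series (coincidence logic module and neutron-flux detector): 0.770000 × 0.830000 = 0.639100
Parallel ([0.726800] and [0.639100]): 1 − (1 − 0.726800)(1 − 0.639100) = 0.9014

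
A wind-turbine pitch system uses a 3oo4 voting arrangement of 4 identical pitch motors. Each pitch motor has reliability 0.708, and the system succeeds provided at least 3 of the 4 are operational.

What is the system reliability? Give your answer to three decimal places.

R = Σ_{i=3}^{4} C(4,i) p^i (1−p)^{4−i} with p = 0.708
C(4,3)·0.708^3·0.292^1 = 0.41452
C(4,4)·0.708^4·0.292^0 = 0.25127
Sum = 0.666

0.666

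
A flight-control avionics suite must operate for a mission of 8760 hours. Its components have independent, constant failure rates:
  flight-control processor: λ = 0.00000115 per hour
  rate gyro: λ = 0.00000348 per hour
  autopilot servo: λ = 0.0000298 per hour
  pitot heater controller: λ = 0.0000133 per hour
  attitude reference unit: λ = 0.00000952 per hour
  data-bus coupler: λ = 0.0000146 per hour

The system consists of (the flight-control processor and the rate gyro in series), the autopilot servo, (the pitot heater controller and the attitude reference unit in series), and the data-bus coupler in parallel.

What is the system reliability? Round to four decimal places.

R(flight-control processor) = exp(−0.00000115 × 8760) = 0.989977
R(rate gyro) = exp(−0.00000348 × 8760) = 0.969975
R(autopilot servo) = exp(−0.0000298 × 8760) = 0.770244
R(pitot heater controller) = exp(−0.0000133 × 8760) = 0.890023
R(attitude reference unit) = exp(−0.00000952 × 8760) = 0.919987
R(data-bus coupler) = exp(−0.0000146 × 8760) = 0.879945
Series (flight-control processor and rate gyro): 0.989977 × 0.969975 = 0.960253
Series (pitot heater controller and attitude reference unit): 0.890023 × 0.919987 = 0.818810
Parallel ([0.960253], autopilot servo, [0.818810], and data-bus coupler): 1 − (1 − 0.960253)(1 − 0.770244)(1 − 0.818810)(1 − 0.879945) = 0.9998

0.9998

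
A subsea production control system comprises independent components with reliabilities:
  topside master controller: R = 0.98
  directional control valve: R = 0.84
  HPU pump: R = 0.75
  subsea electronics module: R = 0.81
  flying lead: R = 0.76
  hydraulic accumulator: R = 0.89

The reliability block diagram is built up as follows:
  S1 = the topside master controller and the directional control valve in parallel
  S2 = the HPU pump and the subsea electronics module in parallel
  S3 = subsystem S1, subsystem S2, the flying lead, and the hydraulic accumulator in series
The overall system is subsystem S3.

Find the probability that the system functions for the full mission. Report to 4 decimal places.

Parallel (topside master controller and directional control valve): 1 − (1 − 0.980000)(1 − 0.840000) = 0.996800
Parallel (HPU pump and subsea electronics module): 1 − (1 − 0.750000)(1 − 0.810000) = 0.952500
Series ([0.996800], [0.952500], flying lead, and hydraulic accumulator): 0.996800 × 0.952500 × 0.760000 × 0.890000 = 0.6422

0.6422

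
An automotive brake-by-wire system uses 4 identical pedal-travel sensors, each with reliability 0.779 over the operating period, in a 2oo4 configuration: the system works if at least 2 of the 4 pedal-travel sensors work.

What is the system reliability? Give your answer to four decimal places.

R = Σ_{i=2}^{4} C(4,i) p^i (1−p)^{4−i} with p = 0.779
C(4,2)·0.779^2·0.221^2 = 0.177832
C(4,3)·0.779^3·0.221^1 = 0.417893
C(4,4)·0.779^4·0.221^0 = 0.368256
Sum = 0.9640

0.9640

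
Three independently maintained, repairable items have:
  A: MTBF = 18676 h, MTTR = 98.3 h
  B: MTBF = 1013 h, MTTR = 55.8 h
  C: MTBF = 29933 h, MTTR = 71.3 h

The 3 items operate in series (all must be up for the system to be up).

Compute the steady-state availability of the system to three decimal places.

A(A) = MTBF/(MTBF+MTTR) = 18676/(18676+98.3) = 0.994764
A(B) = MTBF/(MTBF+MTTR) = 1013/(1013+55.8) = 0.947792
A(C) = MTBF/(MTBF+MTTR) = 29933/(29933+71.3) = 0.997624
Series availability: 0.994764 × 0.947792 × 0.997624 = 0.941

0.941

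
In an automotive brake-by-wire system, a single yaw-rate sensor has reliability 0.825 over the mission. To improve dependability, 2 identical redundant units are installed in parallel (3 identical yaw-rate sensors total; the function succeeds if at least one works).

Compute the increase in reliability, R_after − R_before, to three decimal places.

0.170

R_before = 0.825
R_after = 1 − (1 − 0.825)^3 = 0.995
ΔR = 0.995 − 0.825 = 0.170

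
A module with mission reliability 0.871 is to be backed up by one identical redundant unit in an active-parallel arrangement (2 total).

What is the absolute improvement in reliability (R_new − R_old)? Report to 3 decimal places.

0.112

R_before = 0.871
R_after = 1 − (1 − 0.871)^2 = 0.983
ΔR = 0.983 − 0.871 = 0.112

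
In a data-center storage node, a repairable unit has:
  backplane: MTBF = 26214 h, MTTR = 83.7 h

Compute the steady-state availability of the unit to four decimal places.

0.9968

A(backplane) = MTBF/(MTBF+MTTR) = 26214/(26214+83.7) = 0.9968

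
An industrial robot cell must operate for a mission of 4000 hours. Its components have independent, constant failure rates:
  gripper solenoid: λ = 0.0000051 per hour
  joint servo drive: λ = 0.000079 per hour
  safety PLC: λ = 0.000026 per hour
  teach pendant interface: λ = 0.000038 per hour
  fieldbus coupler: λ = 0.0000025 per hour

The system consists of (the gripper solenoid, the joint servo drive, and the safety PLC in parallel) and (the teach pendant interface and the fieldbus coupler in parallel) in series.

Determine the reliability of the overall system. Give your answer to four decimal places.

0.9981

R(gripper solenoid) = exp(−0.0000051 × 4000) = 0.979807
R(joint servo drive) = exp(−0.000079 × 4000) = 0.729059
R(safety PLC) = exp(−0.000026 × 4000) = 0.901225
R(teach pendant interface) = exp(−0.000038 × 4000) = 0.858988
R(fieldbus coupler) = exp(−0.0000025 × 4000) = 0.990050
Parallel (gripper solenoid, joint servo drive, and safety PLC): 1 − (1 − 0.979807)(1 − 0.729059)(1 − 0.901225) = 0.999460
Parallel (teach pendant interface and fieldbus coupler): 1 − (1 − 0.858988)(1 − 0.990050) = 0.998597
Series ([0.999460] and [0.998597]): 0.999460 × 0.998597 = 0.9981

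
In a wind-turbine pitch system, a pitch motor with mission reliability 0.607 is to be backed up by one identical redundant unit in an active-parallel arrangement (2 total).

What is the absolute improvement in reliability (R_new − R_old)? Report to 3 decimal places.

R_before = 0.607
R_after = 1 − (1 − 0.607)^2 = 0.846
ΔR = 0.846 − 0.607 = 0.239

0.239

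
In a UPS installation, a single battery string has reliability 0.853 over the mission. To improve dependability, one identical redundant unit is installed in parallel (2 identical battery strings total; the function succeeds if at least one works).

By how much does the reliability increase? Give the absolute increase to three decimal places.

R_before = 0.853
R_after = 1 − (1 − 0.853)^2 = 0.978
ΔR = 0.978 − 0.853 = 0.125

0.125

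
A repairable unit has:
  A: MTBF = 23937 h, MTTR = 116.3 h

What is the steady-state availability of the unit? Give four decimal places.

0.9952

A(A) = MTBF/(MTBF+MTTR) = 23937/(23937+116.3) = 0.9952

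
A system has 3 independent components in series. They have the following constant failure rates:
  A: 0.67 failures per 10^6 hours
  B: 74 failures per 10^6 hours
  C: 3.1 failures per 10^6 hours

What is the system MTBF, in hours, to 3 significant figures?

12900

Series of exponential components: λ_sys = Σ λ_i
λ_sys = 0.00000067 + 0.000074 + 0.0000031 = 7.7770e-05 /h
MTBF = 1 / λ_sys = 12900 h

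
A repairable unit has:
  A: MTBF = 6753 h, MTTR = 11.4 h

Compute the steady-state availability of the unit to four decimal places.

0.9983

A(A) = MTBF/(MTBF+MTTR) = 6753/(6753+11.4) = 0.9983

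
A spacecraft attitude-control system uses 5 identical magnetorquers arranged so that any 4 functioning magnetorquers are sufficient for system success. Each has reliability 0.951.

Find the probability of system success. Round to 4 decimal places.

0.9783

R = Σ_{i=4}^{5} C(5,i) p^i (1−p)^{5−i} with p = 0.951
C(5,4)·0.951^4·0.049^1 = 0.200396
C(5,5)·0.951^5·0.049^0 = 0.777862
Sum = 0.9783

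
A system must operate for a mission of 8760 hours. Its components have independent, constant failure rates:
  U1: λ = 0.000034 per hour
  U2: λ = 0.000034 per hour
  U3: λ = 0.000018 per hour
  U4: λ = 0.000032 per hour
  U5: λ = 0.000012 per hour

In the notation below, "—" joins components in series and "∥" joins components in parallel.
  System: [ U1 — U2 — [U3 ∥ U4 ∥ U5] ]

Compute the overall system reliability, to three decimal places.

R(U1) = exp(−0.000034 × 8760) = 0.74242
R(U2) = exp(−0.000034 × 8760) = 0.74242
R(U3) = exp(−0.000018 × 8760) = 0.85412
R(U4) = exp(−0.000032 × 8760) = 0.75554
R(U5) = exp(−0.000012 × 8760) = 0.90022
Parallel (U3, U4, and U5): 1 − (1 − 0.85412)(1 − 0.75554)(1 − 0.90022) = 0.99644
Series (U1, U2, and [0.99644]): 0.74242 × 0.74242 × 0.99644 = 0.549

0.549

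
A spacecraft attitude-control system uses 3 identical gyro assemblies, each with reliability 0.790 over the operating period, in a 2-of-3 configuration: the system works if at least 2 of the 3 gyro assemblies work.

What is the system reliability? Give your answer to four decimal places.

0.8862

R = Σ_{i=2}^{3} C(3,i) p^i (1−p)^{3−i} with p = 0.790
C(3,2)·0.790^2·0.210^1 = 0.393183
C(3,3)·0.790^3·0.210^0 = 0.493039
Sum = 0.8862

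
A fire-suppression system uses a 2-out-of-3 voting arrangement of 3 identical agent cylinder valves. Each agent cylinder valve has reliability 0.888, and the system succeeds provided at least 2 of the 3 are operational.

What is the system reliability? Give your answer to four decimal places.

0.9652

R = Σ_{i=2}^{3} C(3,i) p^i (1−p)^{3−i} with p = 0.888
C(3,2)·0.888^2·0.112^1 = 0.264951
C(3,3)·0.888^3·0.112^0 = 0.700227
Sum = 0.9652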